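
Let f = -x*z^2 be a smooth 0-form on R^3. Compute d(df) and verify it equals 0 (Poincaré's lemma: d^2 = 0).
d(df) = 0

Step 1: df = sum_i (∂f/∂x_i) dx_i = (-z^2) dx + (0) dy + (-2*x*z) dz.
Step 2: Apply d again. Using the 1-form formula, the coefficient of dx ∧ dy in d(df) is ∂^2 f/∂x ∂y - ∂^2 f/∂y ∂x = (0) - (0) = 0 (equality of mixed partials for smooth f).
Similarly for dx ∧ dz and dy ∧ dz — all coefficients vanish. So d(df) = 0.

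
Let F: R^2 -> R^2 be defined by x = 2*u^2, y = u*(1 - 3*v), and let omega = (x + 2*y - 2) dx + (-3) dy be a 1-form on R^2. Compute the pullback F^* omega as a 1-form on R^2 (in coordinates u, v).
F^* omega = (8*u^3 - 24*u^2*v + 8*u^2 - 8*u + 9*v - 3) du + (9*u) dv

Using F^*(f dg) = (f ∘ F) d(g ∘ F), substitute each coordinate x_i by F_i(u, v) in f_i, and replace dx_i by d F_i = (∂F_i/∂u) du + (∂F_i/∂v) dv.
  For the x component: f_1(F) = 2*u^2 - 6*u*v + 2*u - 2; d F_1 = (4*u) du + (0) dv
  For the y component: f_2(F) = -3; d F_2 = (1 - 3*v) du + (-3*u) dv
Combining and collecting du, dv coefficients:
  coeff of du: 8*u^3 - 24*u^2*v + 8*u^2 - 8*u + 9*v - 3
  coeff of dv: 9*u
F^* omega = (8*u^3 - 24*u^2*v + 8*u^2 - 8*u + 9*v - 3) du + (9*u) dv.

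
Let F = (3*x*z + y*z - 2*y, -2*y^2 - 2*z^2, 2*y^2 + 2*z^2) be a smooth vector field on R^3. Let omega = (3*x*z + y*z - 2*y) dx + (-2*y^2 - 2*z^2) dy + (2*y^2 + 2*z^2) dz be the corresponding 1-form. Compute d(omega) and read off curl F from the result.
d(omega) = (4*y + 4*z) dy ∧ dz + (3*x + y) dz ∧ dx + (2 - z) dx ∧ dy; curl F = (4*y + 4*z, 3*x + y, 2 - z)

d omega = sum_{i<j} (∂f_j/∂x_i - ∂f_i/∂x_j) dx_i ∧ dx_j. Under the identification (dy ∧ dz, dz ∧ dx, dx ∧ dy) ↔ (e_x, e_y, e_z), the coefficients are exactly the components of curl F. Compute:
  ∂R/∂y - ∂Q/∂z = (4*y) - (-4*z) = 4*y + 4*z
  ∂P/∂z - ∂R/∂x = (3*x + y) - (0) = 3*x + y
  ∂Q/∂x - ∂P/∂y = (0) - (z - 2) = 2 - z.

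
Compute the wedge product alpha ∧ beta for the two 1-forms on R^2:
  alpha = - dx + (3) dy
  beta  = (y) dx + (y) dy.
alpha ∧ beta = (-4*y) dx ∧ dy

Distribute the wedge, using dx_i ∧ dx_j = -dx_j ∧ dx_i and dx_i ∧ dx_i = 0. For each pair (i, j) with i < j, the coefficient of dx_i ∧ dx_j in alpha ∧ beta is (alpha_i * beta_j - alpha_j * beta_i). Collecting: alpha ∧ beta = (-4*y) dx ∧ dy.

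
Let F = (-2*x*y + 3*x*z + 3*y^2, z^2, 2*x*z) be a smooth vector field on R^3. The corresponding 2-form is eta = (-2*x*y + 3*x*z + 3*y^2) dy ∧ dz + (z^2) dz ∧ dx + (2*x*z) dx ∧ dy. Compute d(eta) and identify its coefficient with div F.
d(eta) = (2*x - 2*y + 3*z) dx ∧ dy ∧ dz; div F = 2*x - 2*y + 3*z

For a 2-form in R^3 of the form above, applying d gives a 3-form with coefficient ∂P/∂x + ∂Q/∂y + ∂R/∂z:
  ∂P/∂x = -2*y + 3*z
  ∂Q/∂y = 0
  ∂R/∂z = 2*x
Sum = 2*x - 2*y + 3*z, which is exactly div F.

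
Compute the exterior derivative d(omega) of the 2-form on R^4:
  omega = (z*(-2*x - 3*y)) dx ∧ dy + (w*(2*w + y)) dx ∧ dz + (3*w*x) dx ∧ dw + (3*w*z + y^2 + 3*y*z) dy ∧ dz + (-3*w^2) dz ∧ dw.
d(omega) = (-w - 2*x - 3*y) dx ∧ dy ∧ dz + (4*w + y) dx ∧ dz ∧ dw + (3*z) dy ∧ dz ∧ dw

For a 2-form omega = sum_{i<j} g_{ij} dx_i ∧ dx_j, the exterior derivative is
  d(omega) = sum_{i<j} d(g_{ij}) ∧ dx_i ∧ dx_j = sum_{i<j, k} (∂g_{ij}/∂x_k) dx_k ∧ dx_i ∧ dx_j.
Expand each term, using dx_k ∧ dx_i ∧ dx_j = sgn(permutation) dx_{(a)} ∧ dx_{(b)} ∧ dx_{(c)} with (a < b < c) sorted:
  d(z*(-2*x - 3*y)) includes (∂/∂z)(z*(-2*x - 3*y)) dz = (-2*x - 3*y) dz, which multiplied by dx ∧ dy gives (-2*x - 3*y) dx ∧ dy ∧ dz
  d(w*(2*w + y)) includes (∂/∂y)(w*(2*w + y)) dy = (w) dy, which multiplied by dx ∧ dz gives (-w) dx ∧ dy ∧ dz
  d(w*(2*w + y)) includes (∂/∂w)(w*(2*w + y)) dw = (4*w + y) dw, which multiplied by dx ∧ dz gives (4*w + y) dx ∧ dz ∧ dw
  d(3*w*z + y^2 + 3*y*z) includes (∂/∂w)(3*w*z + y^2 + 3*y*z) dw = (3*z) dw, which multiplied by dy ∧ dz gives (3*z) dy ∧ dz ∧ dw
Collecting like 3-forms: d(omega) = (-w - 2*x - 3*y) dx ∧ dy ∧ dz + (4*w + y) dx ∧ dz ∧ dw + (3*z) dy ∧ dz ∧ dw.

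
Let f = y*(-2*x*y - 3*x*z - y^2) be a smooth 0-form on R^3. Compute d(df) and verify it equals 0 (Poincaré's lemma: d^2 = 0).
d(df) = 0

Step 1: df = sum_i (∂f/∂x_i) dx_i = (y*(-2*y - 3*z)) dx + (-4*x*y - 3*x*z - 3*y^2) dy + (-3*x*y) dz.
Step 2: Apply d again. Using the 1-form formula, the coefficient of dx ∧ dy in d(df) is ∂^2 f/∂x ∂y - ∂^2 f/∂y ∂x = (-4*y - 3*z) - (-4*y - 3*z) = 0 (equality of mixed partials for smooth f).
Similarly for dx ∧ dz and dy ∧ dz — all coefficients vanish. So d(df) = 0.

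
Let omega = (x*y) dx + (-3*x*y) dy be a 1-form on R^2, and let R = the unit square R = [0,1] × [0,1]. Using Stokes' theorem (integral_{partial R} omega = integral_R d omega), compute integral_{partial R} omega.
integral_(partial R) omega = -2

Stokes: integral_partial_R omega = integral_R d omega with d omega = (∂Q/∂x - ∂P/∂y) dx ∧ dy.
  ∂Q/∂x = -3*y
  ∂P/∂y = x
  integrand = ∂Q/∂x - ∂P/∂y = -x - 3*y.
Integrating over R: integral_0^1 integral_0^1 (-x - 3*y) dx dy = -2.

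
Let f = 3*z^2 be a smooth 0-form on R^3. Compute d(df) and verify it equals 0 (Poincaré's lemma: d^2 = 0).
d(df) = 0

Step 1: df = sum_i (∂f/∂x_i) dx_i = (0) dx + (0) dy + (6*z) dz.
Step 2: Apply d again. Using the 1-form formula, the coefficient of dx ∧ dy in d(df) is ∂^2 f/∂x ∂y - ∂^2 f/∂y ∂x = (0) - (0) = 0 (equality of mixed partials for smooth f).
Similarly for dx ∧ dz and dy ∧ dz — all coefficients vanish. So d(df) = 0.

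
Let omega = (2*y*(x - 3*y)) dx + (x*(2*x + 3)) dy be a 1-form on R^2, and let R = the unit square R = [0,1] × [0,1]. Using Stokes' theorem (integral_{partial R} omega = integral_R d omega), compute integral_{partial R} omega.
integral_(partial R) omega = 10

Stokes: integral_partial_R omega = integral_R d omega with d omega = (∂Q/∂x - ∂P/∂y) dx ∧ dy.
  ∂Q/∂x = 4*x + 3
  ∂P/∂y = 2*x - 12*y
  integrand = ∂Q/∂x - ∂P/∂y = 2*x + 12*y + 3.
Integrating over R: integral_0^1 integral_0^1 (2*x + 12*y + 3) dx dy = 10.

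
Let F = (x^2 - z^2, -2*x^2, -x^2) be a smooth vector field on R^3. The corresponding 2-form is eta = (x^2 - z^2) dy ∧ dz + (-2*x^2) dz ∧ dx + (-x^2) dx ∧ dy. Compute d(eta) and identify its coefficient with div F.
d(eta) = (2*x) dx ∧ dy ∧ dz; div F = 2*x

For a 2-form in R^3 of the form above, applying d gives a 3-form with coefficient ∂P/∂x + ∂Q/∂y + ∂R/∂z:
  ∂P/∂x = 2*x
  ∂Q/∂y = 0
  ∂R/∂z = 0
Sum = 2*x, which is exactly div F.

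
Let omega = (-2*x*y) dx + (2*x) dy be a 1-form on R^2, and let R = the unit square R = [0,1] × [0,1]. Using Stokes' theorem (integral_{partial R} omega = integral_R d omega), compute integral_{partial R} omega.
integral_(partial R) omega = 3

Stokes: integral_partial_R omega = integral_R d omega with d omega = (∂Q/∂x - ∂P/∂y) dx ∧ dy.
  ∂Q/∂x = 2
  ∂P/∂y = -2*x
  integrand = ∂Q/∂x - ∂P/∂y = 2*x + 2.
Integrating over R: integral_0^1 integral_0^1 (2*x + 2) dx dy = 3.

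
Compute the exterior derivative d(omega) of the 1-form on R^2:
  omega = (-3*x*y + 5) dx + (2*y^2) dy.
d(omega) = (3*x) dx ∧ dy

For a 1-form omega = sum_i f_i dx_i, the exterior derivative is
  d(omega) = sum_{i < j} (∂f_j/∂x_i - ∂f_i/∂x_j) dx_i ∧ dx_j.
  coefficient of dx ∧ dy: ∂f_2/∂x - ∂f_1/∂y = ∂(2*y^2)/∂x - ∂(-3*x*y + 5)/∂y = 3*x
Assembling: d(omega) = (3*x) dx ∧ dy.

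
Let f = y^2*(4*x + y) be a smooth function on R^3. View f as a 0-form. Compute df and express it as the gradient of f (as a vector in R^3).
df = (4*y^2) dx + (y*(8*x + 3*y)) dy + (0) dz; grad f = (4*y^2, y*(8*x + 3*y), 0)

For a 0-form f, d f = (∂f/∂x) dx + (∂f/∂y) dy + (∂f/∂z) dz. The components of the vector representation are exactly the entries of grad f in Cartesian coordinates:
  ∂f/∂x = 4*y^2
  ∂f/∂y = y*(8*x + 3*y)
  ∂f/∂z = 0.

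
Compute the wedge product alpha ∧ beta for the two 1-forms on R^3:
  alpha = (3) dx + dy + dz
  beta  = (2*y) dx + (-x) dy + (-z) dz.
alpha ∧ beta = (-3*x - 2*y) dx ∧ dy + (-2*y - 3*z) dx ∧ dz + (x - z) dy ∧ dz

Distribute the wedge, using dx_i ∧ dx_j = -dx_j ∧ dx_i and dx_i ∧ dx_i = 0. For each pair (i, j) with i < j, the coefficient of dx_i ∧ dx_j in alpha ∧ beta is (alpha_i * beta_j - alpha_j * beta_i). Collecting: alpha ∧ beta = (-3*x - 2*y) dx ∧ dy + (-2*y - 3*z) dx ∧ dz + (x - z) dy ∧ dz.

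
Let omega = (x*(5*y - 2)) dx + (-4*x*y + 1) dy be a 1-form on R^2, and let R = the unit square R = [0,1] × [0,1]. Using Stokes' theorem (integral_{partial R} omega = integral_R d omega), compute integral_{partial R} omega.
integral_(partial R) omega = -9/2

Stokes: integral_partial_R omega = integral_R d omega with d omega = (∂Q/∂x - ∂P/∂y) dx ∧ dy.
  ∂Q/∂x = -4*y
  ∂P/∂y = 5*x
  integrand = ∂Q/∂x - ∂P/∂y = -5*x - 4*y.
Integrating over R: integral_0^1 integral_0^1 (-5*x - 4*y) dx dy = -9/2.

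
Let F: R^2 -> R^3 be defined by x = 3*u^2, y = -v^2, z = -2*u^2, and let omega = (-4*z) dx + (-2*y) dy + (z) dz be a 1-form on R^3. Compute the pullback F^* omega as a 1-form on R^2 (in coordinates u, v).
F^* omega = (56*u^3) du + (-4*v^3) dv

Using F^*(f dg) = (f ∘ F) d(g ∘ F), substitute each coordinate x_i by F_i(u, v) in f_i, and replace dx_i by d F_i = (∂F_i/∂u) du + (∂F_i/∂v) dv.
  For the x component: f_1(F) = 8*u^2; d F_1 = (6*u) du + (0) dv
  For the y component: f_2(F) = 2*v^2; d F_2 = (0) du + (-2*v) dv
  For the z component: f_3(F) = -2*u^2; d F_3 = (-4*u) du + (0) dv
Combining and collecting du, dv coefficients:
  coeff of du: 56*u^3
  coeff of dv: -4*v^3
F^* omega = (56*u^3) du + (-4*v^3) dv.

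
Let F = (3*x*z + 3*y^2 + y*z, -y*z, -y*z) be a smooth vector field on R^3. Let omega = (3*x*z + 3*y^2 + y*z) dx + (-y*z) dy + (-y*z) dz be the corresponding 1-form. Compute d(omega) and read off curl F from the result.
d(omega) = (y - z) dy ∧ dz + (3*x + y) dz ∧ dx + (-6*y - z) dx ∧ dy; curl F = (y - z, 3*x + y, -6*y - z)

d omega = sum_{i<j} (∂f_j/∂x_i - ∂f_i/∂x_j) dx_i ∧ dx_j. Under the identification (dy ∧ dz, dz ∧ dx, dx ∧ dy) ↔ (e_x, e_y, e_z), the coefficients are exactly the components of curl F. Compute:
  ∂R/∂y - ∂Q/∂z = (-z) - (-y) = y - z
  ∂P/∂z - ∂R/∂x = (3*x + y) - (0) = 3*x + y
  ∂Q/∂x - ∂P/∂y = (0) - (6*y + z) = -6*y - z.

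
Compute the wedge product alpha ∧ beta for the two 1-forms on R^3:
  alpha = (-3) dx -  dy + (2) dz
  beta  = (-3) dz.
alpha ∧ beta = (9) dx ∧ dz + (3) dy ∧ dz

Distribute the wedge, using dx_i ∧ dx_j = -dx_j ∧ dx_i and dx_i ∧ dx_i = 0. For each pair (i, j) with i < j, the coefficient of dx_i ∧ dx_j in alpha ∧ beta is (alpha_i * beta_j - alpha_j * beta_i). Collecting: alpha ∧ beta = (9) dx ∧ dz + (3) dy ∧ dz.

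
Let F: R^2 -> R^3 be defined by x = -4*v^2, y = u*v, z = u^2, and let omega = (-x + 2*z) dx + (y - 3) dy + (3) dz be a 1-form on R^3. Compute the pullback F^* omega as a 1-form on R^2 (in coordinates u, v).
F^* omega = (u*v^2 + 6*u - 3*v) du + (-15*u^2*v - 3*u - 32*v^3) dv

Using F^*(f dg) = (f ∘ F) d(g ∘ F), substitute each coordinate x_i by F_i(u, v) in f_i, and replace dx_i by d F_i = (∂F_i/∂u) du + (∂F_i/∂v) dv.
  For the x component: f_1(F) = 2*u^2 + 4*v^2; d F_1 = (0) du + (-8*v) dv
  For the y component: f_2(F) = u*v - 3; d F_2 = (v) du + (u) dv
  For the z component: f_3(F) = 3; d F_3 = (2*u) du + (0) dv
Combining and collecting du, dv coefficients:
  coeff of du: u*v^2 + 6*u - 3*v
  coeff of dv: -15*u^2*v - 3*u - 32*v^3
F^* omega = (u*v^2 + 6*u - 3*v) du + (-15*u^2*v - 3*u - 32*v^3) dv.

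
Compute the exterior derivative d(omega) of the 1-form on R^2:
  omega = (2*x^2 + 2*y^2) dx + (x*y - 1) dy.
d(omega) = (-3*y) dx ∧ dy

For a 1-form omega = sum_i f_i dx_i, the exterior derivative is
  d(omega) = sum_{i < j} (∂f_j/∂x_i - ∂f_i/∂x_j) dx_i ∧ dx_j.
  coefficient of dx ∧ dy: ∂f_2/∂x - ∂f_1/∂y = ∂(x*y - 1)/∂x - ∂(2*x^2 + 2*y^2)/∂y = -3*y
Assembling: d(omega) = (-3*y) dx ∧ dy.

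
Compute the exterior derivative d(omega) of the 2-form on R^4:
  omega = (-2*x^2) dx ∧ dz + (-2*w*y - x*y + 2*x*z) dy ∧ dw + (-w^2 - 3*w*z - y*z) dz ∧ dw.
d(omega) = (-y + 2*z) dx ∧ dy ∧ dw + (-2*x - z) dy ∧ dz ∧ dw

For a 2-form omega = sum_{i<j} g_{ij} dx_i ∧ dx_j, the exterior derivative is
  d(omega) = sum_{i<j} d(g_{ij}) ∧ dx_i ∧ dx_j = sum_{i<j, k} (∂g_{ij}/∂x_k) dx_k ∧ dx_i ∧ dx_j.
Expand each term, using dx_k ∧ dx_i ∧ dx_j = sgn(permutation) dx_{(a)} ∧ dx_{(b)} ∧ dx_{(c)} with (a < b < c) sorted:
  d(-2*w*y - x*y + 2*x*z) includes (∂/∂x)(-2*w*y - x*y + 2*x*z) dx = (-y + 2*z) dx, which multiplied by dy ∧ dw gives (-y + 2*z) dx ∧ dy ∧ dw
  d(-2*w*y - x*y + 2*x*z) includes (∂/∂z)(-2*w*y - x*y + 2*x*z) dz = (2*x) dz, which multiplied by dy ∧ dw gives (-2*x) dy ∧ dz ∧ dw
  d(-w^2 - 3*w*z - y*z) includes (∂/∂y)(-w^2 - 3*w*z - y*z) dy = (-z) dy, which multiplied by dz ∧ dw gives (-z) dy ∧ dz ∧ dw
Collecting like 3-forms: d(omega) = (-y + 2*z) dx ∧ dy ∧ dw + (-2*x - z) dy ∧ dz ∧ dw.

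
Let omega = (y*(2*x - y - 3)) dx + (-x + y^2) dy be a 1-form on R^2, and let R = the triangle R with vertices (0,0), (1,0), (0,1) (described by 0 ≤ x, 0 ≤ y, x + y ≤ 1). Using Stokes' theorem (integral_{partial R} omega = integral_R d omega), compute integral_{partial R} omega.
integral_(partial R) omega = 1

Stokes: integral_partial_R omega = integral_R d omega with d omega = (∂Q/∂x - ∂P/∂y) dx ∧ dy.
  ∂Q/∂x = -1
  ∂P/∂y = 2*x - 2*y - 3
  integrand = ∂Q/∂x - ∂P/∂y = -2*x + 2*y + 2.
Integrating over R: integral_0^1 integral_0^{1-x} (-2*x + 2*y + 2) dy dx = 1.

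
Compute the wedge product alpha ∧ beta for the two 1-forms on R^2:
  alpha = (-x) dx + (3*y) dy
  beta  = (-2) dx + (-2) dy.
alpha ∧ beta = (2*x + 6*y) dx ∧ dy

Distribute the wedge, using dx_i ∧ dx_j = -dx_j ∧ dx_i and dx_i ∧ dx_i = 0. For each pair (i, j) with i < j, the coefficient of dx_i ∧ dx_j in alpha ∧ beta is (alpha_i * beta_j - alpha_j * beta_i). Collecting: alpha ∧ beta = (2*x + 6*y) dx ∧ dy.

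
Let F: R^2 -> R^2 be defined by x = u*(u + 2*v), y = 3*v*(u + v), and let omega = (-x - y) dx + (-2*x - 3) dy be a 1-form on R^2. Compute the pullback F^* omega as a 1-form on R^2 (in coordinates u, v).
F^* omega = (-2*u^3 - 18*u^2*v - 28*u*v^2 - 6*v^3 - 9*v) du + (-8*u^3 - 34*u^2*v - 30*u*v^2 - 9*u - 18*v) dv

Using F^*(f dg) = (f ∘ F) d(g ∘ F), substitute each coordinate x_i by F_i(u, v) in f_i, and replace dx_i by d F_i = (∂F_i/∂u) du + (∂F_i/∂v) dv.
  For the x component: f_1(F) = -u^2 - 5*u*v - 3*v^2; d F_1 = (2*u + 2*v) du + (2*u) dv
  For the y component: f_2(F) = -2*u^2 - 4*u*v - 3; d F_2 = (3*v) du + (3*u + 6*v) dv
Combining and collecting du, dv coefficients:
  coeff of du: -2*u^3 - 18*u^2*v - 28*u*v^2 - 6*v^3 - 9*v
  coeff of dv: -8*u^3 - 34*u^2*v - 30*u*v^2 - 9*u - 18*v
F^* omega = (-2*u^3 - 18*u^2*v - 28*u*v^2 - 6*v^3 - 9*v) du + (-8*u^3 - 34*u^2*v - 30*u*v^2 - 9*u - 18*v) dv.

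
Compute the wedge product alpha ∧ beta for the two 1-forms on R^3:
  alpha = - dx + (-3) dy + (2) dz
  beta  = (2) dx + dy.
alpha ∧ beta = (5) dx ∧ dy + (-4) dx ∧ dz + (-2) dy ∧ dz

Distribute the wedge, using dx_i ∧ dx_j = -dx_j ∧ dx_i and dx_i ∧ dx_i = 0. For each pair (i, j) with i < j, the coefficient of dx_i ∧ dx_j in alpha ∧ beta is (alpha_i * beta_j - alpha_j * beta_i). Collecting: alpha ∧ beta = (5) dx ∧ dy + (-4) dx ∧ dz + (-2) dy ∧ dz.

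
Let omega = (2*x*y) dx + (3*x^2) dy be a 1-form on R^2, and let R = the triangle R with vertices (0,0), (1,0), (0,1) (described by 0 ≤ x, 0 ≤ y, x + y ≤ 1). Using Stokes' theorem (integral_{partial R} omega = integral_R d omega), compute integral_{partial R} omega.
integral_(partial R) omega = 2/3

Stokes: integral_partial_R omega = integral_R d omega with d omega = (∂Q/∂x - ∂P/∂y) dx ∧ dy.
  ∂Q/∂x = 6*x
  ∂P/∂y = 2*x
  integrand = ∂Q/∂x - ∂P/∂y = 4*x.
Integrating over R: integral_0^1 integral_0^{1-x} (4*x) dy dx = 2/3.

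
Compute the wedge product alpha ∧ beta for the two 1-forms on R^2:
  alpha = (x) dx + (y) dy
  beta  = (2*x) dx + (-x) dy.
alpha ∧ beta = (-x*(x + 2*y)) dx ∧ dy

Distribute the wedge, using dx_i ∧ dx_j = -dx_j ∧ dx_i and dx_i ∧ dx_i = 0. For each pair (i, j) with i < j, the coefficient of dx_i ∧ dx_j in alpha ∧ beta is (alpha_i * beta_j - alpha_j * beta_i). Collecting: alpha ∧ beta = (-x*(x + 2*y)) dx ∧ dy.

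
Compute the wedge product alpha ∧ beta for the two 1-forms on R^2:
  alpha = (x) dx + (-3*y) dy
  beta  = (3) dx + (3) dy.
alpha ∧ beta = (3*x + 9*y) dx ∧ dy

Distribute the wedge, using dx_i ∧ dx_j = -dx_j ∧ dx_i and dx_i ∧ dx_i = 0. For each pair (i, j) with i < j, the coefficient of dx_i ∧ dx_j in alpha ∧ beta is (alpha_i * beta_j - alpha_j * beta_i). Collecting: alpha ∧ beta = (3*x + 9*y) dx ∧ dy.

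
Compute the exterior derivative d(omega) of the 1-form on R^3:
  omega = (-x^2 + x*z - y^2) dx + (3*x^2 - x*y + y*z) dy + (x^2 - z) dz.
d(omega) = (6*x + y) dx ∧ dy + (x) dx ∧ dz + (-y) dy ∧ dz

For a 1-form omega = sum_i f_i dx_i, the exterior derivative is
  d(omega) = sum_{i < j} (∂f_j/∂x_i - ∂f_i/∂x_j) dx_i ∧ dx_j.
  coefficient of dx ∧ dy: ∂f_2/∂x - ∂f_1/∂y = ∂(3*x^2 - x*y + y*z)/∂x - ∂(-x^2 + x*z - y^2)/∂y = 6*x + y
  coefficient of dx ∧ dz: ∂f_3/∂x - ∂f_1/∂z = ∂(x^2 - z)/∂x - ∂(-x^2 + x*z - y^2)/∂z = x
  coefficient of dy ∧ dz: ∂f_3/∂y - ∂f_2/∂z = ∂(x^2 - z)/∂y - ∂(3*x^2 - x*y + y*z)/∂z = -y
Assembling: d(omega) = (6*x + y) dx ∧ dy + (x) dx ∧ dz + (-y) dy ∧ dz.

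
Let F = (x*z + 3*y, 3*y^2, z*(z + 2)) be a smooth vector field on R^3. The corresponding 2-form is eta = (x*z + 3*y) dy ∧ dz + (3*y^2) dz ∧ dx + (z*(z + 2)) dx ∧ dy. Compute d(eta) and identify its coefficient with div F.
d(eta) = (6*y + 3*z + 2) dx ∧ dy ∧ dz; div F = 6*y + 3*z + 2

For a 2-form in R^3 of the form above, applying d gives a 3-form with coefficient ∂P/∂x + ∂Q/∂y + ∂R/∂z:
  ∂P/∂x = z
  ∂Q/∂y = 6*y
  ∂R/∂z = 2*z + 2
Sum = 6*y + 3*z + 2, which is exactly div F.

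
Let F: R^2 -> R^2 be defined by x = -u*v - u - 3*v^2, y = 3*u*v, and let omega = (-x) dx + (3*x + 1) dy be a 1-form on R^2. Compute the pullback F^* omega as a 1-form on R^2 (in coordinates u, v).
F^* omega = (-10*u*v^2 - 11*u*v - u - 30*v^3 - 3*v^2 + 3*v) du + (-10*u^2*v - 10*u^2 - 36*u*v^2 - 6*u*v + 3*u - 18*v^3) dv

Using F^*(f dg) = (f ∘ F) d(g ∘ F), substitute each coordinate x_i by F_i(u, v) in f_i, and replace dx_i by d F_i = (∂F_i/∂u) du + (∂F_i/∂v) dv.
  For the x component: f_1(F) = u*v + u + 3*v^2; d F_1 = (-v - 1) du + (-u - 6*v) dv
  For the y component: f_2(F) = -3*u*v - 3*u - 9*v^2 + 1; d F_2 = (3*v) du + (3*u) dv
Combining and collecting du, dv coefficients:
  coeff of du: -10*u*v^2 - 11*u*v - u - 30*v^3 - 3*v^2 + 3*v
  coeff of dv: -10*u^2*v - 10*u^2 - 36*u*v^2 - 6*u*v + 3*u - 18*v^3
F^* omega = (-10*u*v^2 - 11*u*v - u - 30*v^3 - 3*v^2 + 3*v) du + (-10*u^2*v - 10*u^2 - 36*u*v^2 - 6*u*v + 3*u - 18*v^3) dv.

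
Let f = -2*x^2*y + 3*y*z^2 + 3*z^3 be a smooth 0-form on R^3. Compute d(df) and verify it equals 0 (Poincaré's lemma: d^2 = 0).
d(df) = 0

Step 1: df = sum_i (∂f/∂x_i) dx_i = (-4*x*y) dx + (-2*x^2 + 3*z^2) dy + (3*z*(2*y + 3*z)) dz.
Step 2: Apply d again. Using the 1-form formula, the coefficient of dx ∧ dy in d(df) is ∂^2 f/∂x ∂y - ∂^2 f/∂y ∂x = (-4*x) - (-4*x) = 0 (equality of mixed partials for smooth f).
Similarly for dx ∧ dz and dy ∧ dz — all coefficients vanish. So d(df) = 0.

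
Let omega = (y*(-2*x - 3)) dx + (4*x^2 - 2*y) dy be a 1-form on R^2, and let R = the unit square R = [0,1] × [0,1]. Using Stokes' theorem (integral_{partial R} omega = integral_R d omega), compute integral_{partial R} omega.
integral_(partial R) omega = 8

Stokes: integral_partial_R omega = integral_R d omega with d omega = (∂Q/∂x - ∂P/∂y) dx ∧ dy.
  ∂Q/∂x = 8*x
  ∂P/∂y = -2*x - 3
  integrand = ∂Q/∂x - ∂P/∂y = 10*x + 3.
Integrating over R: integral_0^1 integral_0^1 (10*x + 3) dx dy = 8.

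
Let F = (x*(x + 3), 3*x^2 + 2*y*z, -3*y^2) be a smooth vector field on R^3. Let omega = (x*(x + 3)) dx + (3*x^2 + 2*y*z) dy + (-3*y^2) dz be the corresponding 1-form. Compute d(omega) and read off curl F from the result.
d(omega) = (-8*y) dy ∧ dz + (0) dz ∧ dx + (6*x) dx ∧ dy; curl F = (-8*y, 0, 6*x)

d omega = sum_{i<j} (∂f_j/∂x_i - ∂f_i/∂x_j) dx_i ∧ dx_j. Under the identification (dy ∧ dz, dz ∧ dx, dx ∧ dy) ↔ (e_x, e_y, e_z), the coefficients are exactly the components of curl F. Compute:
  ∂R/∂y - ∂Q/∂z = (-6*y) - (2*y) = -8*y
  ∂P/∂z - ∂R/∂x = (0) - (0) = 0
  ∂Q/∂x - ∂P/∂y = (6*x) - (0) = 6*x.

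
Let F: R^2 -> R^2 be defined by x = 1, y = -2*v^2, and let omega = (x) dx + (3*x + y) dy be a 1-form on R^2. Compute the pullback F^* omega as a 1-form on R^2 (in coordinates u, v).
F^* omega = (8*v^3 - 12*v) dv

Using F^*(f dg) = (f ∘ F) d(g ∘ F), substitute each coordinate x_i by F_i(u, v) in f_i, and replace dx_i by d F_i = (∂F_i/∂u) du + (∂F_i/∂v) dv.
  For the x component: f_1(F) = 1; d F_1 = (0) du + (0) dv
  For the y component: f_2(F) = 3 - 2*v^2; d F_2 = (0) du + (-4*v) dv
Combining and collecting du, dv coefficients:
  coeff of du: 0
  coeff of dv: 8*v^3 - 12*v
F^* omega = (8*v^3 - 12*v) dv.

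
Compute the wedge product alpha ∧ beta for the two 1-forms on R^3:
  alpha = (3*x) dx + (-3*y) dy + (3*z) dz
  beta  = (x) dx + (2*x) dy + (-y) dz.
alpha ∧ beta = (3*x*(2*x + y)) dx ∧ dy + (-3*x*(y + z)) dx ∧ dz + (-6*x*z + 3*y^2) dy ∧ dz

Distribute the wedge, using dx_i ∧ dx_j = -dx_j ∧ dx_i and dx_i ∧ dx_i = 0. For each pair (i, j) with i < j, the coefficient of dx_i ∧ dx_j in alpha ∧ beta is (alpha_i * beta_j - alpha_j * beta_i). Collecting: alpha ∧ beta = (3*x*(2*x + y)) dx ∧ dy + (-3*x*(y + z)) dx ∧ dz + (-6*x*z + 3*y^2) dy ∧ dz.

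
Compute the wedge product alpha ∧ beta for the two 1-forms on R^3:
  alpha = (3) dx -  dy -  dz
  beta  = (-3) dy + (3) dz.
alpha ∧ beta = (-9) dx ∧ dy + (9) dx ∧ dz + (-6) dy ∧ dz

Distribute the wedge, using dx_i ∧ dx_j = -dx_j ∧ dx_i and dx_i ∧ dx_i = 0. For each pair (i, j) with i < j, the coefficient of dx_i ∧ dx_j in alpha ∧ beta is (alpha_i * beta_j - alpha_j * beta_i). Collecting: alpha ∧ beta = (-9) dx ∧ dy + (9) dx ∧ dz + (-6) dy ∧ dz.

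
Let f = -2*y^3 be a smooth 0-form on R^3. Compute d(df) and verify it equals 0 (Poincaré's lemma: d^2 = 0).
d(df) = 0

Step 1: df = sum_i (∂f/∂x_i) dx_i = (0) dx + (-6*y^2) dy + (0) dz.
Step 2: Apply d again. Using the 1-form formula, the coefficient of dx ∧ dy in d(df) is ∂^2 f/∂x ∂y - ∂^2 f/∂y ∂x = (0) - (0) = 0 (equality of mixed partials for smooth f).
Similarly for dx ∧ dz and dy ∧ dz — all coefficients vanish. So d(df) = 0.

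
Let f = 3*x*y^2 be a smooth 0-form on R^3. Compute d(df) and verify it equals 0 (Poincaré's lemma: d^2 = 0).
d(df) = 0

Step 1: df = sum_i (∂f/∂x_i) dx_i = (3*y^2) dx + (6*x*y) dy + (0) dz.
Step 2: Apply d again. Using the 1-form formula, the coefficient of dx ∧ dy in d(df) is ∂^2 f/∂x ∂y - ∂^2 f/∂y ∂x = (6*y) - (6*y) = 0 (equality of mixed partials for smooth f).
Similarly for dx ∧ dz and dy ∧ dz — all coefficients vanish. So d(df) = 0.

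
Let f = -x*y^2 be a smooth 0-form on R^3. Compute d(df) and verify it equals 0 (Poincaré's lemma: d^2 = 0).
d(df) = 0

Step 1: df = sum_i (∂f/∂x_i) dx_i = (-y^2) dx + (-2*x*y) dy + (0) dz.
Step 2: Apply d again. Using the 1-form formula, the coefficient of dx ∧ dy in d(df) is ∂^2 f/∂x ∂y - ∂^2 f/∂y ∂x = (-2*y) - (-2*y) = 0 (equality of mixed partials for smooth f).
Similarly for dx ∧ dz and dy ∧ dz — all coefficients vanish. So d(df) = 0.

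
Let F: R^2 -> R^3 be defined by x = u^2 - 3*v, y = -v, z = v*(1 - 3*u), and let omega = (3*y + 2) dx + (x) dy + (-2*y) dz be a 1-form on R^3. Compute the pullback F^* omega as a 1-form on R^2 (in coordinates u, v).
F^* omega = (-6*u*v + 4*u - 6*v^2) du + (-u^2 - 6*u*v + 14*v - 6) dv

Using F^*(f dg) = (f ∘ F) d(g ∘ F), substitute each coordinate x_i by F_i(u, v) in f_i, and replace dx_i by d F_i = (∂F_i/∂u) du + (∂F_i/∂v) dv.
  For the x component: f_1(F) = 2 - 3*v; d F_1 = (2*u) du + (-3) dv
  For the y component: f_2(F) = u^2 - 3*v; d F_2 = (0) du + (-1) dv
  For the z component: f_3(F) = 2*v; d F_3 = (-3*v) du + (1 - 3*u) dv
Combining and collecting du, dv coefficients:
  coeff of du: -6*u*v + 4*u - 6*v^2
  coeff of dv: -u^2 - 6*u*v + 14*v - 6
F^* omega = (-6*u*v + 4*u - 6*v^2) du + (-u^2 - 6*u*v + 14*v - 6) dv.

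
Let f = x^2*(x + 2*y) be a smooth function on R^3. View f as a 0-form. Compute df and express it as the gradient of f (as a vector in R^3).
df = (x*(3*x + 4*y)) dx + (2*x^2) dy + (0) dz; grad f = (x*(3*x + 4*y), 2*x^2, 0)

For a 0-form f, d f = (∂f/∂x) dx + (∂f/∂y) dy + (∂f/∂z) dz. The components of the vector representation are exactly the entries of grad f in Cartesian coordinates:
  ∂f/∂x = x*(3*x + 4*y)
  ∂f/∂y = 2*x^2
  ∂f/∂z = 0.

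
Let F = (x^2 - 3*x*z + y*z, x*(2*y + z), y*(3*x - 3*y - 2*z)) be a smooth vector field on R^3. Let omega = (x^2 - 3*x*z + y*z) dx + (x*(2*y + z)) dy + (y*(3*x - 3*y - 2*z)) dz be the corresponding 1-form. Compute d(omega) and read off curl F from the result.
d(omega) = (2*x - 6*y - 2*z) dy ∧ dz + (-3*x - 2*y) dz ∧ dx + (2*y) dx ∧ dy; curl F = (2*x - 6*y - 2*z, -3*x - 2*y, 2*y)

d omega = sum_{i<j} (∂f_j/∂x_i - ∂f_i/∂x_j) dx_i ∧ dx_j. Under the identification (dy ∧ dz, dz ∧ dx, dx ∧ dy) ↔ (e_x, e_y, e_z), the coefficients are exactly the components of curl F. Compute:
  ∂R/∂y - ∂Q/∂z = (3*x - 6*y - 2*z) - (x) = 2*x - 6*y - 2*z
  ∂P/∂z - ∂R/∂x = (-3*x + y) - (3*y) = -3*x - 2*y
  ∂Q/∂x - ∂P/∂y = (2*y + z) - (z) = 2*y.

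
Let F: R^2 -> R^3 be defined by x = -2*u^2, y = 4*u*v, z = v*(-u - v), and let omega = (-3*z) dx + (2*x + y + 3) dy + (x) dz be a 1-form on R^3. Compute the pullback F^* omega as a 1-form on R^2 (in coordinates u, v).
F^* omega = (2*v*(-13*u^2 + 2*u*v + 6)) du + (2*u*(-7*u^2 + 10*u*v + 6)) dv

Using F^*(f dg) = (f ∘ F) d(g ∘ F), substitute each coordinate x_i by F_i(u, v) in f_i, and replace dx_i by d F_i = (∂F_i/∂u) du + (∂F_i/∂v) dv.
  For the x component: f_1(F) = 3*v*(u + v); d F_1 = (-4*u) du + (0) dv
  For the y component: f_2(F) = -4*u^2 + 4*u*v + 3; d F_2 = (4*v) du + (4*u) dv
  For the z component: f_3(F) = -2*u^2; d F_3 = (-v) du + (-u - 2*v) dv
Combining and collecting du, dv coefficients:
  coeff of du: 2*v*(-13*u^2 + 2*u*v + 6)
  coeff of dv: 2*u*(-7*u^2 + 10*u*v + 6)
F^* omega = (2*v*(-13*u^2 + 2*u*v + 6)) du + (2*u*(-7*u^2 + 10*u*v + 6)) dv.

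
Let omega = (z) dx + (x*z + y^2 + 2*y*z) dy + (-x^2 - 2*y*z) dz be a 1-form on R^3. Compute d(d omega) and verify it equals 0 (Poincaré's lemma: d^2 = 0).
d(d omega) = 0

Step 1: d omega = sum_{i<j} (∂f_j/∂x_i - ∂f_i/∂x_j) dx_i ∧ dx_j:
  coeff of dx ∧ dy: z
  coeff of dx ∧ dz: -2*x - 1
  coeff of dy ∧ dz: -x - 2*y - 2*z
Step 2: Apply d again to each 2-form coefficient. The only possible 3-form in R^3 is dx ∧ dy ∧ dz, with coefficient
  ∂(coeff of dy∧dz)/∂x - ∂(coeff of dx∧dz)/∂y + ∂(coeff of dx∧dy)/∂z
  = ∂/∂x (-x - 2*y - 2*z) - ∂/∂y (-2*x - 1) + ∂/∂z (z).
Each of these terms simplifies to sums of mixed partials that cancel in pairs. The result is 0 (by equality of mixed partials for smooth functions — Schwarz / Clairaut).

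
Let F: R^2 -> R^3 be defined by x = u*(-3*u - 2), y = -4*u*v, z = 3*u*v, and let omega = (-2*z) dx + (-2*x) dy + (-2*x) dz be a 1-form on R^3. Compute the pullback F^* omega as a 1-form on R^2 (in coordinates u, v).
F^* omega = (2*u*v*(15*u + 4)) du + (u^2*(-6*u - 4)) dv

Using F^*(f dg) = (f ∘ F) d(g ∘ F), substitute each coordinate x_i by F_i(u, v) in f_i, and replace dx_i by d F_i = (∂F_i/∂u) du + (∂F_i/∂v) dv.
  For the x component: f_1(F) = -6*u*v; d F_1 = (-6*u - 2) du + (0) dv
  For the y component: f_2(F) = 2*u*(3*u + 2); d F_2 = (-4*v) du + (-4*u) dv
  For the z component: f_3(F) = 2*u*(3*u + 2); d F_3 = (3*v) du + (3*u) dv
Combining and collecting du, dv coefficients:
  coeff of du: 2*u*v*(15*u + 4)
  coeff of dv: u^2*(-6*u - 4)
F^* omega = (2*u*v*(15*u + 4)) du + (u^2*(-6*u - 4)) dv.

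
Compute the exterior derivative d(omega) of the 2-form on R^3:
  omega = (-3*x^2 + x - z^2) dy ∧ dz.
d(omega) = (1 - 6*x) dx ∧ dy ∧ dz

For a 2-form omega = sum_{i<j} g_{ij} dx_i ∧ dx_j, the exterior derivative is
  d(omega) = sum_{i<j} d(g_{ij}) ∧ dx_i ∧ dx_j = sum_{i<j, k} (∂g_{ij}/∂x_k) dx_k ∧ dx_i ∧ dx_j.
Expand each term, using dx_k ∧ dx_i ∧ dx_j = sgn(permutation) dx_{(a)} ∧ dx_{(b)} ∧ dx_{(c)} with (a < b < c) sorted:
  d(-3*x^2 + x - z^2) includes (∂/∂x)(-3*x^2 + x - z^2) dx = (1 - 6*x) dx, which multiplied by dy ∧ dz gives (1 - 6*x) dx ∧ dy ∧ dz
Collecting like 3-forms: d(omega) = (1 - 6*x) dx ∧ dy ∧ dz.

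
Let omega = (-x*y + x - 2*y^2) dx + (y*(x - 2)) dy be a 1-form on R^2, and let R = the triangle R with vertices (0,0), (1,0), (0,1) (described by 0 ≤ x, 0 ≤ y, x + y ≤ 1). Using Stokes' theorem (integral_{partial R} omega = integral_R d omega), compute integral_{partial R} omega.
integral_(partial R) omega = 1

Stokes: integral_partial_R omega = integral_R d omega with d omega = (∂Q/∂x - ∂P/∂y) dx ∧ dy.
  ∂Q/∂x = y
  ∂P/∂y = -x - 4*y
  integrand = ∂Q/∂x - ∂P/∂y = x + 5*y.
Integrating over R: integral_0^1 integral_0^{1-x} (x + 5*y) dy dx = 1.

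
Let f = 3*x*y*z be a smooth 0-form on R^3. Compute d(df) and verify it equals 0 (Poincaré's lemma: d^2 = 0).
d(df) = 0

Step 1: df = sum_i (∂f/∂x_i) dx_i = (3*y*z) dx + (3*x*z) dy + (3*x*y) dz.
Step 2: Apply d again. Using the 1-form formula, the coefficient of dx ∧ dy in d(df) is ∂^2 f/∂x ∂y - ∂^2 f/∂y ∂x = (3*z) - (3*z) = 0 (equality of mixed partials for smooth f).
Similarly for dx ∧ dz and dy ∧ dz — all coefficients vanish. So d(df) = 0.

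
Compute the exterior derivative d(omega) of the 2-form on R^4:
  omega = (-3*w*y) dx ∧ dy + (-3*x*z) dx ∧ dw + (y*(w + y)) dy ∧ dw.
d(omega) = (-3*y) dx ∧ dy ∧ dw + (3*x) dx ∧ dz ∧ dw

For a 2-form omega = sum_{i<j} g_{ij} dx_i ∧ dx_j, the exterior derivative is
  d(omega) = sum_{i<j} d(g_{ij}) ∧ dx_i ∧ dx_j = sum_{i<j, k} (∂g_{ij}/∂x_k) dx_k ∧ dx_i ∧ dx_j.
Expand each term, using dx_k ∧ dx_i ∧ dx_j = sgn(permutation) dx_{(a)} ∧ dx_{(b)} ∧ dx_{(c)} with (a < b < c) sorted:
  d(-3*w*y) includes (∂/∂w)(-3*w*y) dw = (-3*y) dw, which multiplied by dx ∧ dy gives (-3*y) dx ∧ dy ∧ dw
  d(-3*x*z) includes (∂/∂z)(-3*x*z) dz = (-3*x) dz, which multiplied by dx ∧ dw gives (3*x) dx ∧ dz ∧ dw
Collecting like 3-forms: d(omega) = (-3*y) dx ∧ dy ∧ dw + (3*x) dx ∧ dz ∧ dw.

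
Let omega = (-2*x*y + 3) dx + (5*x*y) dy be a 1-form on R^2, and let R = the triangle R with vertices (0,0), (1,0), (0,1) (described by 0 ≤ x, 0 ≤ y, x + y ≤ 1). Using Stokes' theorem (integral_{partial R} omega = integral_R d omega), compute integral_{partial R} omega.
integral_(partial R) omega = 7/6

Stokes: integral_partial_R omega = integral_R d omega with d omega = (∂Q/∂x - ∂P/∂y) dx ∧ dy.
  ∂Q/∂x = 5*y
  ∂P/∂y = -2*x
  integrand = ∂Q/∂x - ∂P/∂y = 2*x + 5*y.
Integrating over R: integral_0^1 integral_0^{1-x} (2*x + 5*y) dy dx = 7/6.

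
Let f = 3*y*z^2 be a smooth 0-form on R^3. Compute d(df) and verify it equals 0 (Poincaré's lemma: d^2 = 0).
d(df) = 0

Step 1: df = sum_i (∂f/∂x_i) dx_i = (0) dx + (3*z^2) dy + (6*y*z) dz.
Step 2: Apply d again. Using the 1-form formula, the coefficient of dx ∧ dy in d(df) is ∂^2 f/∂x ∂y - ∂^2 f/∂y ∂x = (0) - (0) = 0 (equality of mixed partials for smooth f).
Similarly for dx ∧ dz and dy ∧ dz — all coefficients vanish. So d(df) = 0.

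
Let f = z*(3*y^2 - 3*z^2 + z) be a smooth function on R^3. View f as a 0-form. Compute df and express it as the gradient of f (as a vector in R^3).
df = (0) dx + (6*y*z) dy + (3*y^2 - 9*z^2 + 2*z) dz; grad f = (0, 6*y*z, 3*y^2 - 9*z^2 + 2*z)

For a 0-form f, d f = (∂f/∂x) dx + (∂f/∂y) dy + (∂f/∂z) dz. The components of the vector representation are exactly the entries of grad f in Cartesian coordinates:
  ∂f/∂x = 0
  ∂f/∂y = 6*y*z
  ∂f/∂z = 3*y^2 - 9*z^2 + 2*z.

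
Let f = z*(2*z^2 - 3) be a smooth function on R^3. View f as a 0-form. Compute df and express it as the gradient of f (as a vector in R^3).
df = (0) dx + (0) dy + (6*z^2 - 3) dz; grad f = (0, 0, 6*z^2 - 3)

For a 0-form f, d f = (∂f/∂x) dx + (∂f/∂y) dy + (∂f/∂z) dz. The components of the vector representation are exactly the entries of grad f in Cartesian coordinates:
  ∂f/∂x = 0
  ∂f/∂y = 0
  ∂f/∂z = 6*z^2 - 3.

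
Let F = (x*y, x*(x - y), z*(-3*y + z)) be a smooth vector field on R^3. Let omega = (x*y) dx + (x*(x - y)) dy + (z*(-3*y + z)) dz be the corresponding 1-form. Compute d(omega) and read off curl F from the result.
d(omega) = (-3*z) dy ∧ dz + (0) dz ∧ dx + (x - y) dx ∧ dy; curl F = (-3*z, 0, x - y)

d omega = sum_{i<j} (∂f_j/∂x_i - ∂f_i/∂x_j) dx_i ∧ dx_j. Under the identification (dy ∧ dz, dz ∧ dx, dx ∧ dy) ↔ (e_x, e_y, e_z), the coefficients are exactly the components of curl F. Compute:
  ∂R/∂y - ∂Q/∂z = (-3*z) - (0) = -3*z
  ∂P/∂z - ∂R/∂x = (0) - (0) = 0
  ∂Q/∂x - ∂P/∂y = (2*x - y) - (x) = x - y.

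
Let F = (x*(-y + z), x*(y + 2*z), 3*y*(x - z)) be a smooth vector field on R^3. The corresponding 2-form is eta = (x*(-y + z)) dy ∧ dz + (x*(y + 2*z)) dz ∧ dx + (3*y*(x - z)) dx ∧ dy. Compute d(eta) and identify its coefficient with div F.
d(eta) = (x - 4*y + z) dx ∧ dy ∧ dz; div F = x - 4*y + z

For a 2-form in R^3 of the form above, applying d gives a 3-form with coefficient ∂P/∂x + ∂Q/∂y + ∂R/∂z:
  ∂P/∂x = -y + z
  ∂Q/∂y = x
  ∂R/∂z = -3*y
Sum = x - 4*y + z, which is exactly div F.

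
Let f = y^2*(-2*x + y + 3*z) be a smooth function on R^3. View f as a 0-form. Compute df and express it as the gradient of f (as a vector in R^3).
df = (-2*y^2) dx + (y*(-4*x + 3*y + 6*z)) dy + (3*y^2) dz; grad f = (-2*y^2, y*(-4*x + 3*y + 6*z), 3*y^2)

For a 0-form f, d f = (∂f/∂x) dx + (∂f/∂y) dy + (∂f/∂z) dz. The components of the vector representation are exactly the entries of grad f in Cartesian coordinates:
  ∂f/∂x = -2*y^2
  ∂f/∂y = y*(-4*x + 3*y + 6*z)
  ∂f/∂z = 3*y^2.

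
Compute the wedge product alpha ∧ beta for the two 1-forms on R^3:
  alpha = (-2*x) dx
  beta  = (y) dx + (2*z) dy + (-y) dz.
alpha ∧ beta = (-4*x*z) dx ∧ dy + (2*x*y) dx ∧ dz

Distribute the wedge, using dx_i ∧ dx_j = -dx_j ∧ dx_i and dx_i ∧ dx_i = 0. For each pair (i, j) with i < j, the coefficient of dx_i ∧ dx_j in alpha ∧ beta is (alpha_i * beta_j - alpha_j * beta_i). Collecting: alpha ∧ beta = (-4*x*z) dx ∧ dy + (2*x*y) dx ∧ dz.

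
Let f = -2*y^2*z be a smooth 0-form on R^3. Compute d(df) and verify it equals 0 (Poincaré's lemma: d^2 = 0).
d(df) = 0

Step 1: df = sum_i (∂f/∂x_i) dx_i = (0) dx + (-4*y*z) dy + (-2*y^2) dz.
Step 2: Apply d again. Using the 1-form formula, the coefficient of dx ∧ dy in d(df) is ∂^2 f/∂x ∂y - ∂^2 f/∂y ∂x = (0) - (0) = 0 (equality of mixed partials for smooth f).
Similarly for dx ∧ dz and dy ∧ dz — all coefficients vanish. So d(df) = 0.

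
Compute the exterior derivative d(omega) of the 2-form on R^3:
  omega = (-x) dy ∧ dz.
d(omega) = (-1) dx ∧ dy ∧ dz

For a 2-form omega = sum_{i<j} g_{ij} dx_i ∧ dx_j, the exterior derivative is
  d(omega) = sum_{i<j} d(g_{ij}) ∧ dx_i ∧ dx_j = sum_{i<j, k} (∂g_{ij}/∂x_k) dx_k ∧ dx_i ∧ dx_j.
Expand each term, using dx_k ∧ dx_i ∧ dx_j = sgn(permutation) dx_{(a)} ∧ dx_{(b)} ∧ dx_{(c)} with (a < b < c) sorted:
  d(-x) includes (∂/∂x)(-x) dx = (-1) dx, which multiplied by dy ∧ dz gives (-1) dx ∧ dy ∧ dz
Collecting like 3-forms: d(omega) = (-1) dx ∧ dy ∧ dz.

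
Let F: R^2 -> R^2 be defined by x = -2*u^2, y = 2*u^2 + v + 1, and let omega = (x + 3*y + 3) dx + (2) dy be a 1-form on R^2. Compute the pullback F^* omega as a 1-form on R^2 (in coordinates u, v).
F^* omega = (4*u*(-4*u^2 - 3*v - 4)) du + (2) dv

Using F^*(f dg) = (f ∘ F) d(g ∘ F), substitute each coordinate x_i by F_i(u, v) in f_i, and replace dx_i by d F_i = (∂F_i/∂u) du + (∂F_i/∂v) dv.
  For the x component: f_1(F) = 4*u^2 + 3*v + 6; d F_1 = (-4*u) du + (0) dv
  For the y component: f_2(F) = 2; d F_2 = (4*u) du + (1) dv
Combining and collecting du, dv coefficients:
  coeff of du: 4*u*(-4*u^2 - 3*v - 4)
  coeff of dv: 2
F^* omega = (4*u*(-4*u^2 - 3*v - 4)) du + (2) dv.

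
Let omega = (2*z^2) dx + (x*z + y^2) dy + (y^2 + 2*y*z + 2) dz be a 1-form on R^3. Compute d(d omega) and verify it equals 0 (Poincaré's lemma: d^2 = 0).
d(d omega) = 0

Step 1: d omega = sum_{i<j} (∂f_j/∂x_i - ∂f_i/∂x_j) dx_i ∧ dx_j:
  coeff of dx ∧ dy: z
  coeff of dx ∧ dz: -4*z
  coeff of dy ∧ dz: -x + 2*y + 2*z
Step 2: Apply d again to each 2-form coefficient. The only possible 3-form in R^3 is dx ∧ dy ∧ dz, with coefficient
  ∂(coeff of dy∧dz)/∂x - ∂(coeff of dx∧dz)/∂y + ∂(coeff of dx∧dy)/∂z
  = ∂/∂x (-x + 2*y + 2*z) - ∂/∂y (-4*z) + ∂/∂z (z).
Each of these terms simplifies to sums of mixed partials that cancel in pairs. The result is 0 (by equality of mixed partials for smooth functions — Schwarz / Clairaut).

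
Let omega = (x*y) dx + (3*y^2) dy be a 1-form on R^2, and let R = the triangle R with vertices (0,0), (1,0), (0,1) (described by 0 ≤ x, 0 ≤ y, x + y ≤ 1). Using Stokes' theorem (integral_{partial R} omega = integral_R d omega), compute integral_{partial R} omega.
integral_(partial R) omega = -1/6

Stokes: integral_partial_R omega = integral_R d omega with d omega = (∂Q/∂x - ∂P/∂y) dx ∧ dy.
  ∂Q/∂x = 0
  ∂P/∂y = x
  integrand = ∂Q/∂x - ∂P/∂y = -x.
Integrating over R: integral_0^1 integral_0^{1-x} (-x) dy dx = -1/6.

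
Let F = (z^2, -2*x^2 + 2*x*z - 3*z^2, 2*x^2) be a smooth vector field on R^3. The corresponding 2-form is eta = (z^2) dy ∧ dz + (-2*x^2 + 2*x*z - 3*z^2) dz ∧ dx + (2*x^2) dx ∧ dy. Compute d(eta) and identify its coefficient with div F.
d(eta) = (0) dx ∧ dy ∧ dz; div F = 0

For a 2-form in R^3 of the form above, applying d gives a 3-form with coefficient ∂P/∂x + ∂Q/∂y + ∂R/∂z:
  ∂P/∂x = 0
  ∂Q/∂y = 0
  ∂R/∂z = 0
Sum = 0, which is exactly div F.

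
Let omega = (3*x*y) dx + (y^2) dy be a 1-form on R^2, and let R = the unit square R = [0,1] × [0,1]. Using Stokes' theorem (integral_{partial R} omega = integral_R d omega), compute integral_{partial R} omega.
integral_(partial R) omega = -3/2

Stokes: integral_partial_R omega = integral_R d omega with d omega = (∂Q/∂x - ∂P/∂y) dx ∧ dy.
  ∂Q/∂x = 0
  ∂P/∂y = 3*x
  integrand = ∂Q/∂x - ∂P/∂y = -3*x.
Integrating over R: integral_0^1 integral_0^1 (-3*x) dx dy = -3/2.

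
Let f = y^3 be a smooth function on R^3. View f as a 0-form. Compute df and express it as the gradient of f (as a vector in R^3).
df = (0) dx + (3*y^2) dy + (0) dz; grad f = (0, 3*y^2, 0)

For a 0-form f, d f = (∂f/∂x) dx + (∂f/∂y) dy + (∂f/∂z) dz. The components of the vector representation are exactly the entries of grad f in Cartesian coordinates:
  ∂f/∂x = 0
  ∂f/∂y = 3*y^2
  ∂f/∂z = 0.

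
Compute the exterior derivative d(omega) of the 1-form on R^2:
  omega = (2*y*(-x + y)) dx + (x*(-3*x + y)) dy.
d(omega) = (-4*x - 3*y) dx ∧ dy

For a 1-form omega = sum_i f_i dx_i, the exterior derivative is
  d(omega) = sum_{i < j} (∂f_j/∂x_i - ∂f_i/∂x_j) dx_i ∧ dx_j.
  coefficient of dx ∧ dy: ∂f_2/∂x - ∂f_1/∂y = ∂(x*(-3*x + y))/∂x - ∂(2*y*(-x + y))/∂y = -4*x - 3*y
Assembling: d(omega) = (-4*x - 3*y) dx ∧ dy.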